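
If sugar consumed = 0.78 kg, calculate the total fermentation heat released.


Q = m_sugar · 590 kJ/kg
Q = 0.78 · 590

460.2000 kJ


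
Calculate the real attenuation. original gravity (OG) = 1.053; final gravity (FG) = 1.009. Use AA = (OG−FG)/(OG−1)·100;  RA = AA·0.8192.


AA = (1.053 − 1.009)/(1.053 − 1)·100 = 83.0189
RA = 83.0189·0.8192

68.0091 %


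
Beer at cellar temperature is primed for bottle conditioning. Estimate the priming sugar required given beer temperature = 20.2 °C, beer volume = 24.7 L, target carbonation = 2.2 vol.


residual = 14.695·(0.01821 + 0.09011·e^(−0.04·T));  sugar = (target − residual)·4.0·V
residual = 14.695·(0.01821 + 0.09011·e^(−0.04·20.2)) = 0.8578
sugar = (2.2 − 0.8578)·4.0·24.7

132.6053 g


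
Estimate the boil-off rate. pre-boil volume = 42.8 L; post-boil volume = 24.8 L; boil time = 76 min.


rate = (V_pre − V_post) / (t_min/60)
rate = (42.8 − 24.8) / (76/60)

14.2105 L/hr


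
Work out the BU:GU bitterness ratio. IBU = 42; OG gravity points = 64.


BU:GU = IBU / OG_points
BU:GU = 42 / 64

0.6562


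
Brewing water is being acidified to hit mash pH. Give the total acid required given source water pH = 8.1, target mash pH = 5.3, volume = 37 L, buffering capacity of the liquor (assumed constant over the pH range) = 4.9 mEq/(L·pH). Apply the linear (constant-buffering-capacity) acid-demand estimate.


acid = buffering capacity · (pH_source − pH_target) · V
acid = 4.9 · (8.1 − 5.3) · 37

507.6400 mEq


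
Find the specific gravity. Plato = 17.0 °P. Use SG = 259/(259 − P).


SG = 259/(259 − 17.0)

1.0702


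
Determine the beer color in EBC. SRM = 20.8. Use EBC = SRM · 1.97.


EBC = 20.8 · 1.97

40.9760 EBC


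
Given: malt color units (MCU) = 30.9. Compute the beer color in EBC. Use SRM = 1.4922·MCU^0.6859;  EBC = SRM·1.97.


SRM = 1.4922·30.9^0.6859 = 15.6960
EBC = 15.6960·1.97

30.9212 EBC


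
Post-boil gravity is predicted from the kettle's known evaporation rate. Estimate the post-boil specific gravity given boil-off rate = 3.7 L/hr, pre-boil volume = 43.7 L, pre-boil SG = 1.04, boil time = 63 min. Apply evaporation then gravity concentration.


V_post = V_pre − rate·(t/60);  SG_post = 1 + (SG_pre−1)·V_pre/V_post
V_post = 43.7 − 3.7·(63/60) = 39.8150
SG_post = 1 + (1.04 − 1)·43.7/39.8150

1.0439


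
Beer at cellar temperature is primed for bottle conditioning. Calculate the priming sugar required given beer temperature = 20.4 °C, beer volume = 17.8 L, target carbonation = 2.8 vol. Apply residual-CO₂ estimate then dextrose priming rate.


residual = 14.695·(0.01821 + 0.09011·e^(−0.04·T));  sugar = (target − residual)·4.0·V
residual = 14.695·(0.01821 + 0.09011·e^(−0.04·20.4)) = 0.8531
sugar = (2.8 − 0.8531)·4.0·17.8

138.6166 g


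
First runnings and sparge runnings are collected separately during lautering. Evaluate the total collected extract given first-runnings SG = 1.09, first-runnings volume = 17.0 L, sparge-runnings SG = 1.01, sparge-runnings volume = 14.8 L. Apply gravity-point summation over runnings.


total = Σ (SG_i − 1)·1000·V_i
first = (1.09 − 1)·1000·17.0 = 1530.0000
sparge = (1.01 − 1)·1000·14.8 = 148.0000
total = 1530.0000 + 148.0000

1678.0000 gravity·L


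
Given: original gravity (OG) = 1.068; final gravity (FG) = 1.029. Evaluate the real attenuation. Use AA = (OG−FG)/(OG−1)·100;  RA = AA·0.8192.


AA = (1.068 − 1.029)/(1.068 − 1)·100 = 57.3529
RA = 57.3529·0.8192

46.9835 %


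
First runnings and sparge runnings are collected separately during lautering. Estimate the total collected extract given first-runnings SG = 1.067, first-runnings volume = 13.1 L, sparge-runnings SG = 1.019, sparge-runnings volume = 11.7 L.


total = Σ (SG_i − 1)·1000·V_i
first = (1.067 − 1)·1000·13.1 = 877.7000
sparge = (1.019 − 1)·1000·11.7 = 222.3000
total = 877.7000 + 222.3000

1100.0000 gravity·L


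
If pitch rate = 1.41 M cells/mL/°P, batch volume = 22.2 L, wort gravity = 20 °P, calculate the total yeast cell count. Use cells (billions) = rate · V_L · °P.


cells = 1.41 · 22.2 · 20

626.0400 billion cells


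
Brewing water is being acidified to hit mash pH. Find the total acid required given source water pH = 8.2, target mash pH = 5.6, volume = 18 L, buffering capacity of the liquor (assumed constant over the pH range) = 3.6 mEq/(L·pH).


acid = buffering capacity · (pH_source − pH_target) · V
acid = 3.6 · (8.2 − 5.6) · 18

168.4800 mEq


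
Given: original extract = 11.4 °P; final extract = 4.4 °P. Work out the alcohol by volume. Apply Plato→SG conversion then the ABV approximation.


SG = 259/(259 − P);  ABV = (OG − FG)·131.25
OG = 259/(259 − 11.4) = 1.0460
FG = 259/(259 − 4.4) = 1.0173
ABV = (1.0460 − 1.0173)·131.25

3.7747 % ABV


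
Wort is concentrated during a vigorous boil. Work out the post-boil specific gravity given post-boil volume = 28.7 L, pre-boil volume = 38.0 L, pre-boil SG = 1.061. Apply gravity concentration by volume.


SG_post = 1 + (SG_pre − 1)·V_pre/V_post
pts_pre = (1.061 − 1)·1000 = 61.0000
pts_post = 61.0000·38.0/28.7 = 80.7666
SG_post = 1 + 80.7666/1000

1.0808


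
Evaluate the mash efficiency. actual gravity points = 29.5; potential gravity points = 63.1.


efficiency = actual / potential × 100
efficiency = 29.5 / 63.1 × 100

46.7512 %


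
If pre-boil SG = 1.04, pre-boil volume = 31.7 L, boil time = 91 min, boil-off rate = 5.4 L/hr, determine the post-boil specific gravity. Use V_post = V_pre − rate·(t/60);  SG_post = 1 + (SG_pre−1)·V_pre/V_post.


V_post = 31.7 − 5.4·(91/60) = 23.5100
SG_post = 1 + (1.04 − 1)·31.7/23.5100

1.0539


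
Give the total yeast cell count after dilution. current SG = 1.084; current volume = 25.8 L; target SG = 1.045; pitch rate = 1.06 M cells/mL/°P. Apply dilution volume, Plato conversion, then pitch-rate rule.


V_w = V·((SG_c−1)/(SG_t−1)−1);  °P = 259 − 259/SG_t;  cells = rate·(V+V_w)·°P
V_w = 25.8·((1.084−1)/(1.045−1)−1) = 22.3600
V_final = 25.8 + 22.3600 = 48.1600
°P = 259 − 259/1.045 = 11.1531
cells = 1.06·48.1600·11.1531

569.3618 billion cells


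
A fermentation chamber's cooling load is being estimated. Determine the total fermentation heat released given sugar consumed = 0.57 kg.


Q = m_sugar · 590 kJ/kg
Q = 0.57 · 590

336.3000 kJ


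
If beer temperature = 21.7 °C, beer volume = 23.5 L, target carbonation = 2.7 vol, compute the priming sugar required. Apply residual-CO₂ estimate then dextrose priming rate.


residual = 14.695·(0.01821 + 0.09011·e^(−0.04·T));  sugar = (target − residual)·4.0·V
residual = 14.695·(0.01821 + 0.09011·e^(−0.04·21.7)) = 0.8235
sugar = (2.7 − 0.8235)·4.0·23.5

176.3940 g


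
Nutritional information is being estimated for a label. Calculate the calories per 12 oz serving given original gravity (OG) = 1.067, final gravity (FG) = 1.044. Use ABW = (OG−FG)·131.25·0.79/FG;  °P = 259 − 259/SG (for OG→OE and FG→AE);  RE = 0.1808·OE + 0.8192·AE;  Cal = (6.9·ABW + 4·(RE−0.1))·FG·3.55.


ABW = (1.067 − 1.044)·131.25·0.79/1.044 = 2.2843
OE = 259 − 259/1.067 = 16.2634 °P
AE = 259 − 259/1.044 = 10.9157 °P
RE = 0.1808·16.2634 + 0.8192·10.9157 = 11.8826 °P
Cal = (6.9·2.2843 + 4·(11.8826−0.1))·1.044·3.55

233.0901 kcal


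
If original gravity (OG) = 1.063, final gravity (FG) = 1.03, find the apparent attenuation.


AA = (OG − FG)/(OG − 1) · 100
AA = (1.063 − 1.03)/(1.063 − 1) · 100

52.3810 %


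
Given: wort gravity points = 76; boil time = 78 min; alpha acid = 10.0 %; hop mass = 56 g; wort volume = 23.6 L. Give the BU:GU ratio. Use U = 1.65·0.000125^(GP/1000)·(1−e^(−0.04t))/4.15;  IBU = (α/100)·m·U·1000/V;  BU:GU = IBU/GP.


U = 1.65·0.000125^(76/1000)·(1−e^(−0.04·78))/4.15 = 0.1919
IBU = (10.0/100)·56·0.1919·1000/23.6 = 45.5474
BU:GU = 45.5474/76

0.5993


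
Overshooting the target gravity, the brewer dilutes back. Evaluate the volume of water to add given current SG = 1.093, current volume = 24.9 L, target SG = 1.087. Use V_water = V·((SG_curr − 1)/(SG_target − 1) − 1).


V_water = 24.9·((1.093 − 1)/(1.087 − 1) − 1)

1.7172 L


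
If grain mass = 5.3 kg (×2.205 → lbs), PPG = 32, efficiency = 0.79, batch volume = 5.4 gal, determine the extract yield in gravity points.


points = lbs × PPG × eff / vol
lbs = 5.3 × 2.205 = 11.6865
points = 11.6865 × 32 × 0.79 / 5.4

54.7101 points


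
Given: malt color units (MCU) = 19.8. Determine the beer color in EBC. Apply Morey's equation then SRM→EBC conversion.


SRM = 1.4922·MCU^0.6859;  EBC = SRM·1.97
SRM = 1.4922·19.8^0.6859 = 11.5667
EBC = 11.5667·1.97

22.7864 EBC


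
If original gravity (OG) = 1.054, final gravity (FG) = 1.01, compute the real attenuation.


AA = (OG−FG)/(OG−1)·100;  RA = AA·0.8192
AA = (1.054 − 1.01)/(1.054 − 1)·100 = 81.4815
RA = 81.4815·0.8192

66.7496 %


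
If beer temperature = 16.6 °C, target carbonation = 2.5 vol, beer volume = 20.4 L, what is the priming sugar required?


residual = 14.695·(0.01821 + 0.09011·e^(−0.04·T));  sugar = (target − residual)·4.0·V
residual = 14.695·(0.01821 + 0.09011·e^(−0.04·16.6)) = 0.9493
sugar = (2.5 − 0.9493)·4.0·20.4

126.5403 g


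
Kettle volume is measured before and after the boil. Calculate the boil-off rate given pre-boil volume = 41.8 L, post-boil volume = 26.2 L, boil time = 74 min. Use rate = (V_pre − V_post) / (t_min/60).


rate = (41.8 − 26.2) / (74/60)

12.6486 L/hr


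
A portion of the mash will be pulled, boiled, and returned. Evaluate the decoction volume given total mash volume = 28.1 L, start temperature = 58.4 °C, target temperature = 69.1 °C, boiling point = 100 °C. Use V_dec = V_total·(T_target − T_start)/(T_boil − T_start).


V_dec = 28.1·(69.1 − 58.4)/(100 − 58.4)

7.2276 L


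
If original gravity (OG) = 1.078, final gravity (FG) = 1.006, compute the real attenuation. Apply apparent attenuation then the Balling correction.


AA = (OG−FG)/(OG−1)·100;  RA = AA·0.8192
AA = (1.078 − 1.006)/(1.078 − 1)·100 = 92.3077
RA = 92.3077·0.8192

75.6185 %


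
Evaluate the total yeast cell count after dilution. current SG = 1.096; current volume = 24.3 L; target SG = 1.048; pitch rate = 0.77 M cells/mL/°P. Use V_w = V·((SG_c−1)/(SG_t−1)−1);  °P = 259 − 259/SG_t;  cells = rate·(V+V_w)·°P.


V_w = 24.3·((1.096−1)/(1.048−1)−1) = 24.3000
V_final = 24.3 + 24.3000 = 48.6000
°P = 259 − 259/1.048 = 11.8626
cells = 0.77·48.6000·11.8626

443.9220 billion cells


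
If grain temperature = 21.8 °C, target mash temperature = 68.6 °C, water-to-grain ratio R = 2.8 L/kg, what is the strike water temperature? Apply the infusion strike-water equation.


T_strike = (0.41/R)·(T_mash − T_grain) + T_mash
T_strike = (0.41/2.8)·(68.6 − 21.8) + 68.6

75.4529 °C


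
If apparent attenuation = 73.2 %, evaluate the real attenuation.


RA = AA · 0.8192
RA = 73.2 · 0.8192

59.9654 %


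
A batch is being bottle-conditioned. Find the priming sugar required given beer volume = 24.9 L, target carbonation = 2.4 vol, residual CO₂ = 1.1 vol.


sugar = (target − residual)·4.0·V
sugar = (2.4 − 1.1)·4.0·24.9

129.4800 g


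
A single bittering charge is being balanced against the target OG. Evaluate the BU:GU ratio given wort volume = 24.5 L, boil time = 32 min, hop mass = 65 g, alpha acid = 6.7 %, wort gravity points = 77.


U = 1.65·0.000125^(GP/1000)·(1−e^(−0.04t))/4.15;  IBU = (α/100)·m·U·1000/V;  BU:GU = IBU/GP
U = 1.65·0.000125^(77/1000)·(1−e^(−0.04·32))/4.15 = 0.1437
IBU = (6.7/100)·65·0.1437·1000/24.5 = 25.5408
BU:GU = 25.5408/77

0.3317


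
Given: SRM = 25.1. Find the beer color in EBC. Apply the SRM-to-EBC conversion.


EBC = SRM · 1.97
EBC = 25.1 · 1.97

49.4470 EBC


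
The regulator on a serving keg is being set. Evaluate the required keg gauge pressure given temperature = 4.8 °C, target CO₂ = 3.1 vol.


psi = vols/(0.01821 + 0.09011·e^(−0.04·T)) − 14.695
psi = 3.1/(0.01821 + 0.09011·e^(−0.04·4.8)) − 14.695

18.7901 psi


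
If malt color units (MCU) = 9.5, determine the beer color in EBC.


SRM = 1.4922·MCU^0.6859;  EBC = SRM·1.97
SRM = 1.4922·9.5^0.6859 = 6.9895
EBC = 6.9895·1.97

13.7694 EBC


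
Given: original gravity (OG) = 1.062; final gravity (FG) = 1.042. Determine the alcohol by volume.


ABV = (OG − FG) · 131.25
ABV = (1.062 − 1.042) · 131.25

2.6250 % ABV


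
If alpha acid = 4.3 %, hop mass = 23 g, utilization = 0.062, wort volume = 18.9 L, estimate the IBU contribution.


IBU = (α/100)·mass·U·1000 / V
IBU = (4.3/100)·23·0.062·1000 / 18.9

3.2443 IBU


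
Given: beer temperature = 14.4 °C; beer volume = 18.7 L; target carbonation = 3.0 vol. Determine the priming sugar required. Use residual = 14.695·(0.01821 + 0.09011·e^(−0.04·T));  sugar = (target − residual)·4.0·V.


residual = 14.695·(0.01821 + 0.09011·e^(−0.04·14.4)) = 1.0120
sugar = (3.0 − 1.0120)·4.0·18.7

148.7049 g


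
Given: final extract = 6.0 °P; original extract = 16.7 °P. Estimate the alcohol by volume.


SG = 259/(259 − P);  ABV = (OG − FG)·131.25
OG = 259/(259 − 16.7) = 1.0689
FG = 259/(259 − 6.0) = 1.0237
ABV = (1.0689 − 1.0237)·131.25

5.9335 % ABV


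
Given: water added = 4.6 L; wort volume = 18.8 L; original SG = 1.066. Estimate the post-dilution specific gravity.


SG_new = 1 + (SG_old − 1)·V_old/(V_old + V_water)
pts = (1.066 − 1)·1000·18.8/(18.8 + 4.6) = 53.0256
SG_new = 1 + 53.0256/1000

1.0530


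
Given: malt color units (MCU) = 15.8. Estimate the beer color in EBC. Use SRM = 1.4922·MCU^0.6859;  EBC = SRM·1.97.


SRM = 1.4922·15.8^0.6859 = 9.9080
EBC = 9.9080·1.97

19.5188 EBC


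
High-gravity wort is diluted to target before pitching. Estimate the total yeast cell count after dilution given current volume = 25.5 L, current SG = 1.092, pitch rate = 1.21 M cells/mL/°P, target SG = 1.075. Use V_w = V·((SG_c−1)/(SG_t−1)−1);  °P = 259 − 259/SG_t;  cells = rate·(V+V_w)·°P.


V_w = 25.5·((1.092−1)/(1.075−1)−1) = 5.7800
V_final = 25.5 + 5.7800 = 31.2800
°P = 259 − 259/1.075 = 18.0698
cells = 1.21·31.2800·18.0698

683.9190 billion cells


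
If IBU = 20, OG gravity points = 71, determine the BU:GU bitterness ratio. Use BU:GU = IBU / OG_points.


BU:GU = 20 / 71

0.2817


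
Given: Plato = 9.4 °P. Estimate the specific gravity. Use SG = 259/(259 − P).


SG = 259/(259 − 9.4)

1.0377


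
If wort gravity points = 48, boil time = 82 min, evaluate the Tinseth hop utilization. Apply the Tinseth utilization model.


U = 1.65·0.000125^(GP/1000) · (1 − e^(−0.04·t))/4.15
bigness = 1.65·0.000125^(48/1000) = 1.0719
boil_factor = (1 − e^(−0.04·82))/4.15 = 0.2319
U = 1.0719 · 0.2319

0.2486


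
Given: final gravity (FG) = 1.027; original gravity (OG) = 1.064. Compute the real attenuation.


AA = (OG−FG)/(OG−1)·100;  RA = AA·0.8192
AA = (1.064 − 1.027)/(1.064 − 1)·100 = 57.8125
RA = 57.8125·0.8192

47.3600 %


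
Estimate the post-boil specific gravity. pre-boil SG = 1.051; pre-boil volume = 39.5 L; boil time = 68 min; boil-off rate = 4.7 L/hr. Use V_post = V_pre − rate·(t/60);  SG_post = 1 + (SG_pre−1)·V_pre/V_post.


V_post = 39.5 − 4.7·(68/60) = 34.1733
SG_post = 1 + (1.051 − 1)·39.5/34.1733

1.0589


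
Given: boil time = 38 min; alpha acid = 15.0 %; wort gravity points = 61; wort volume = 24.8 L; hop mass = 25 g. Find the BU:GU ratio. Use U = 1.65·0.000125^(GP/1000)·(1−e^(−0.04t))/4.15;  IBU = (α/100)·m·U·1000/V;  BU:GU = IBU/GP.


U = 1.65·0.000125^(61/1000)·(1−e^(−0.04·38))/4.15 = 0.1795
IBU = (15.0/100)·25·0.1795·1000/24.8 = 27.1480
BU:GU = 27.1480/61

0.4450


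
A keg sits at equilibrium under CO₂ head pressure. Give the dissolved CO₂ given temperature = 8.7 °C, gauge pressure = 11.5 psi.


vols = (P + 14.695)·(0.01821 + 0.09011·e^(−0.04·T))
vols = (11.5 + 14.695)·(0.01821 + 0.09011·e^(−0.04·8.7))

2.1437 volumes


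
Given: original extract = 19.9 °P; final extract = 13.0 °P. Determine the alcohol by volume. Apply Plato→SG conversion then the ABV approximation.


SG = 259/(259 − P);  ABV = (OG − FG)·131.25
OG = 259/(259 − 19.9) = 1.0832
FG = 259/(259 − 13.0) = 1.0528
ABV = (1.0832 − 1.0528)·131.25

3.9878 % ABV


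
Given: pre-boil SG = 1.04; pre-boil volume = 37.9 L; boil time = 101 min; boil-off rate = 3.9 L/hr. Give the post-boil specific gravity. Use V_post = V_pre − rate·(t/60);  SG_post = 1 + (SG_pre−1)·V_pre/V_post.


V_post = 37.9 − 3.9·(101/60) = 31.3350
SG_post = 1 + (1.04 − 1)·37.9/31.3350

1.0484


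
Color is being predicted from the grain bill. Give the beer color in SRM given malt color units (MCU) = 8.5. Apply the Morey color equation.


SRM = 1.4922 · MCU^0.6859
SRM = 1.4922 · 8.5^0.6859

6.4761 SRM


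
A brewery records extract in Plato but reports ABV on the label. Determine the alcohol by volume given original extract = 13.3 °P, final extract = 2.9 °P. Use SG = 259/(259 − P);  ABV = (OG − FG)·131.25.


OG = 259/(259 − 13.3) = 1.0541
FG = 259/(259 − 2.9) = 1.0113
ABV = (1.0541 − 1.0113)·131.25

5.6185 % ABV


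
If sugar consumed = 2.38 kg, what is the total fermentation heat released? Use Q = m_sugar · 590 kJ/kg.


Q = 2.38 · 590

1404.2000 kJ


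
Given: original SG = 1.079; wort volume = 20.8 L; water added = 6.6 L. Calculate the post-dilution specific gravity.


SG_new = 1 + (SG_old − 1)·V_old/(V_old + V_water)
pts = (1.079 − 1)·1000·20.8/(20.8 + 6.6) = 59.9708
SG_new = 1 + 59.9708/1000

1.0600


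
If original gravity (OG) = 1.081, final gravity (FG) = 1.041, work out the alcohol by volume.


ABV = (OG − FG) · 131.25
ABV = (1.081 − 1.041) · 131.25

5.2500 % ABV


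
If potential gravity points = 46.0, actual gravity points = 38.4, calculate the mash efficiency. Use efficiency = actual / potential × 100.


efficiency = 38.4 / 46.0 × 100

83.4783 %


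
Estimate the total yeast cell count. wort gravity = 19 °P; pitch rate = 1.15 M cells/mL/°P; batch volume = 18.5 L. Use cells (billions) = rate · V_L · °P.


cells = 1.15 · 18.5 · 19

404.2250 billion cells


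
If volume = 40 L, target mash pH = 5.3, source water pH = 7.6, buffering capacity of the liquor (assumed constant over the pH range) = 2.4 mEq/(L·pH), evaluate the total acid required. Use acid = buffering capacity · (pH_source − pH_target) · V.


acid = 2.4 · (7.6 − 5.3) · 40

220.8000 mEq


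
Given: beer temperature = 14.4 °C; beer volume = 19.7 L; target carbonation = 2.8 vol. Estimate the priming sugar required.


residual = 14.695·(0.01821 + 0.09011·e^(−0.04·T));  sugar = (target − residual)·4.0·V
residual = 14.695·(0.01821 + 0.09011·e^(−0.04·14.4)) = 1.0120
sugar = (2.8 − 1.0120)·4.0·19.7

140.8971 g


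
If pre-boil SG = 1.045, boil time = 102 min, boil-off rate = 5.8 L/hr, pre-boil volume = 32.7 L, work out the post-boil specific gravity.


V_post = V_pre − rate·(t/60);  SG_post = 1 + (SG_pre−1)·V_pre/V_post
V_post = 32.7 − 5.8·(102/60) = 22.8400
SG_post = 1 + (1.045 − 1)·32.7/22.8400

1.0644


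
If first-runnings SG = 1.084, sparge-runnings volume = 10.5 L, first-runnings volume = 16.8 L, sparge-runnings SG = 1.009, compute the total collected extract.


total = Σ (SG_i − 1)·1000·V_i
first = (1.084 − 1)·1000·16.8 = 1411.2000
sparge = (1.009 − 1)·1000·10.5 = 94.5000
total = 1411.2000 + 94.5000

1505.7000 gravity·L


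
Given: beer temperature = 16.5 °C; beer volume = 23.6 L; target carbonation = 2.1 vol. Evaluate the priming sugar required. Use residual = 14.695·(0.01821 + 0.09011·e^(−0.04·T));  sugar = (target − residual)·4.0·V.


residual = 14.695·(0.01821 + 0.09011·e^(−0.04·16.5)) = 0.9520
sugar = (2.1 − 0.9520)·4.0·23.6

108.3718 g


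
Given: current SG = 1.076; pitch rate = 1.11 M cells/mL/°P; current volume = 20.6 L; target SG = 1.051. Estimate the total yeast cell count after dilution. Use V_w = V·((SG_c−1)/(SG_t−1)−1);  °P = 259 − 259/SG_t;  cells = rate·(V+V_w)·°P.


V_w = 20.6·((1.076−1)/(1.051−1)−1) = 10.0980
V_final = 20.6 + 10.0980 = 30.6980
°P = 259 − 259/1.051 = 12.5680
cells = 1.11·30.6980·12.5680

428.2534 billion cells


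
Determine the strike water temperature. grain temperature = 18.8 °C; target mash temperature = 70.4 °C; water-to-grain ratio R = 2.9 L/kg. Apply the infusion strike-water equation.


T_strike = (0.41/R)·(T_mash − T_grain) + T_mash
T_strike = (0.41/2.9)·(70.4 − 18.8) + 70.4

77.6952 °C


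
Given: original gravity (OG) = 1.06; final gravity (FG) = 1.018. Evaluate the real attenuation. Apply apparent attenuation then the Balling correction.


AA = (OG−FG)/(OG−1)·100;  RA = AA·0.8192
AA = (1.06 − 1.018)/(1.06 − 1)·100 = 70.0000
RA = 70.0000·0.8192

57.3440 %


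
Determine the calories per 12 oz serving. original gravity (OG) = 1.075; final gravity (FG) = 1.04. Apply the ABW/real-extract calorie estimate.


ABW = (OG−FG)·131.25·0.79/FG;  °P = 259 − 259/SG (for OG→OE and FG→AE);  RE = 0.1808·OE + 0.8192·AE;  Cal = (6.9·ABW + 4·(RE−0.1))·FG·3.55
ABW = (1.075 − 1.04)·131.25·0.79/1.04 = 3.4895
OE = 259 − 259/1.075 = 18.0698 °P
AE = 259 − 259/1.04 = 9.9615 °P
RE = 0.1808·18.0698 + 0.8192·9.9615 = 11.4275 °P
Cal = (6.9·3.4895 + 4·(11.4275−0.1))·1.04·3.55

256.1785 kcal


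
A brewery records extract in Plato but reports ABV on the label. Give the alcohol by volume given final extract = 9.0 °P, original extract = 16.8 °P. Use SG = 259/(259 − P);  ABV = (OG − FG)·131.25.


OG = 259/(259 − 16.8) = 1.0694
FG = 259/(259 − 9.0) = 1.0360
ABV = (1.0694 − 1.0360)·131.25

4.3790 % ABV


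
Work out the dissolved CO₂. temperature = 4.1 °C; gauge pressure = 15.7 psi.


vols = (P + 14.695)·(0.01821 + 0.09011·e^(−0.04·T))
vols = (15.7 + 14.695)·(0.01821 + 0.09011·e^(−0.04·4.1))

2.8781 volumes


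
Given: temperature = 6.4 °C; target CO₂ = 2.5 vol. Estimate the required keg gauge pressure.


psi = vols/(0.01821 + 0.09011·e^(−0.04·T)) − 14.695
psi = 2.5/(0.01821 + 0.09011·e^(−0.04·6.4)) − 14.695

13.7244 psi


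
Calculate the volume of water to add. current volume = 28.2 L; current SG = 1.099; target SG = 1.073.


V_water = V·((SG_curr − 1)/(SG_target − 1) − 1)
V_water = 28.2·((1.099 − 1)/(1.073 − 1) − 1)

10.0438 L


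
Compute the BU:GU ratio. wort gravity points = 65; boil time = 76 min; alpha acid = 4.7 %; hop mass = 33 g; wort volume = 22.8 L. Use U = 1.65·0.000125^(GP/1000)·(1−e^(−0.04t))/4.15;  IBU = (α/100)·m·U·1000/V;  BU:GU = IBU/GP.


U = 1.65·0.000125^(65/1000)·(1−e^(−0.04·76))/4.15 = 0.2111
IBU = (4.7/100)·33·0.2111·1000/22.8 = 14.3590
BU:GU = 14.3590/65

0.2209


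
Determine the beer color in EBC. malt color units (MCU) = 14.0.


SRM = 1.4922·MCU^0.6859;  EBC = SRM·1.97
SRM = 1.4922·14.0^0.6859 = 9.1192
EBC = 9.1192·1.97

17.9648 EBC


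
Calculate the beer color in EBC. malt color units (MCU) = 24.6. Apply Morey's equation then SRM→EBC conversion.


SRM = 1.4922·MCU^0.6859;  EBC = SRM·1.97
SRM = 1.4922·24.6^0.6859 = 13.4236
EBC = 13.4236·1.97

26.4445 EBC


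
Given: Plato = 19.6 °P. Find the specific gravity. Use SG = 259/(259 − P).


SG = 259/(259 − 19.6)

1.0819


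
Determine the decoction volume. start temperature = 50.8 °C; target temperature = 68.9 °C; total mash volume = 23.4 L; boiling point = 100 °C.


V_dec = V_total·(T_target − T_start)/(T_boil − T_start)
V_dec = 23.4·(68.9 − 50.8)/(100 − 50.8)

8.6085 L


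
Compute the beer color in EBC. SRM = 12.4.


EBC = SRM · 1.97
EBC = 12.4 · 1.97

24.4280 EBC


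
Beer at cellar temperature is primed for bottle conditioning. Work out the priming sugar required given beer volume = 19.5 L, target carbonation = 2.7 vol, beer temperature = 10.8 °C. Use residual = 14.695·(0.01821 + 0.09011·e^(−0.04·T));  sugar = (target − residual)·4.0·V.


residual = 14.695·(0.01821 + 0.09011·e^(−0.04·10.8)) = 1.1273
sugar = (2.7 − 1.1273)·4.0·19.5

122.6739 g


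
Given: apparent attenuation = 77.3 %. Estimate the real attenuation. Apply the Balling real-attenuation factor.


RA = AA · 0.8192
RA = 77.3 · 0.8192

63.3242 %


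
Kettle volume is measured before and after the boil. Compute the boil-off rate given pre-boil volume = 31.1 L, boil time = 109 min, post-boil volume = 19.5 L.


rate = (V_pre − V_post) / (t_min/60)
rate = (31.1 − 19.5) / (109/60)

6.3853 L/hr


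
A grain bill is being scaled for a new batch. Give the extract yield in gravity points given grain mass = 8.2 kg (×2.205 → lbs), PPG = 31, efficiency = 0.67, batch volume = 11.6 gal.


points = lbs × PPG × eff / vol
lbs = 8.2 × 2.205 = 18.0810
points = 18.0810 × 31 × 0.67 / 11.6

32.3743 points


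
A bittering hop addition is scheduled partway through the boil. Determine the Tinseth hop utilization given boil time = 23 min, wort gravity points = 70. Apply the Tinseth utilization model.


U = 1.65·0.000125^(GP/1000) · (1 − e^(−0.04·t))/4.15
bigness = 1.65·0.000125^(70/1000) = 0.8796
boil_factor = (1 − e^(−0.04·23))/4.15 = 0.1449
U = 0.8796 · 0.1449

0.1275


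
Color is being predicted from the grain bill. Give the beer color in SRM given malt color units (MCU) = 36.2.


SRM = 1.4922 · MCU^0.6859
SRM = 1.4922 · 36.2^0.6859

17.4963 SRM


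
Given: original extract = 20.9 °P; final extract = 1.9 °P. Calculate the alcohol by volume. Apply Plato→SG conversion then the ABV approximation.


SG = 259/(259 − P);  ABV = (OG − FG)·131.25
OG = 259/(259 − 20.9) = 1.0878
FG = 259/(259 − 1.9) = 1.0074
ABV = (1.0878 − 1.0074)·131.25

10.5509 % ABV


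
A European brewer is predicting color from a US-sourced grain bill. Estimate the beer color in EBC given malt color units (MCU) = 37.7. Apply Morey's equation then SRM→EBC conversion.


SRM = 1.4922·MCU^0.6859;  EBC = SRM·1.97
SRM = 1.4922·37.7^0.6859 = 17.9903
EBC = 17.9903·1.97

35.4410 EBC


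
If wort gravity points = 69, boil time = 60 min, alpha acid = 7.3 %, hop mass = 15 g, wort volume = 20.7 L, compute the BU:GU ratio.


U = 1.65·0.000125^(GP/1000)·(1−e^(−0.04t))/4.15;  IBU = (α/100)·m·U·1000/V;  BU:GU = IBU/GP
U = 1.65·0.000125^(69/1000)·(1−e^(−0.04·60))/4.15 = 0.1945
IBU = (7.3/100)·15·0.1945·1000/20.7 = 10.2864
BU:GU = 10.2864/69

0.1491


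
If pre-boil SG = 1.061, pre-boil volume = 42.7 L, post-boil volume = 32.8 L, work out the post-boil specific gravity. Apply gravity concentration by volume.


SG_post = 1 + (SG_pre − 1)·V_pre/V_post
pts_pre = (1.061 − 1)·1000 = 61.0000
pts_post = 61.0000·42.7/32.8 = 79.4116
SG_post = 1 + 79.4116/1000

1.0794


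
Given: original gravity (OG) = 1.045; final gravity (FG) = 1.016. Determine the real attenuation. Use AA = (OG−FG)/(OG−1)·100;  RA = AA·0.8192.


AA = (1.045 − 1.016)/(1.045 − 1)·100 = 64.4444
RA = 64.4444·0.8192

52.7929 %


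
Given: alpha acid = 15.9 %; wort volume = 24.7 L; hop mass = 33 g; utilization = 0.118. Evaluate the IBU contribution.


IBU = (α/100)·mass·U·1000 / V
IBU = (15.9/100)·33·0.118·1000 / 24.7

25.0666 IBU


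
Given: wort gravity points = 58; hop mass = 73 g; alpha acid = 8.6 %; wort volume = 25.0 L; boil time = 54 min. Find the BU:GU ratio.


U = 1.65·0.000125^(GP/1000)·(1−e^(−0.04t))/4.15;  IBU = (α/100)·m·U·1000/V;  BU:GU = IBU/GP
U = 1.65·0.000125^(58/1000)·(1−e^(−0.04·54))/4.15 = 0.2089
IBU = (8.6/100)·73·0.2089·1000/25.0 = 52.4471
BU:GU = 52.4471/58

0.9043


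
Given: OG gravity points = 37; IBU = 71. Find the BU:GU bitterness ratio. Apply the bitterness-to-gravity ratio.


BU:GU = IBU / OG_points
BU:GU = 71 / 37

1.9189


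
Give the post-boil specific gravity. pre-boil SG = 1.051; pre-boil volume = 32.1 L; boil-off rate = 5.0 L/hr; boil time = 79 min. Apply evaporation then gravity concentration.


V_post = V_pre − rate·(t/60);  SG_post = 1 + (SG_pre−1)·V_pre/V_post
V_post = 32.1 − 5.0·(79/60) = 25.5167
SG_post = 1 + (1.051 − 1)·32.1/25.5167

1.0642


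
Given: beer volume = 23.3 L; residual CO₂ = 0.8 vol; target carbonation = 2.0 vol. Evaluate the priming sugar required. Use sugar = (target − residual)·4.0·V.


sugar = (2.0 − 0.8)·4.0·23.3

111.8400 g


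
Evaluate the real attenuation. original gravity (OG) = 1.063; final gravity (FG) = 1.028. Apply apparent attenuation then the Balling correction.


AA = (OG−FG)/(OG−1)·100;  RA = AA·0.8192
AA = (1.063 − 1.028)/(1.063 − 1)·100 = 55.5556
RA = 55.5556·0.8192

45.5111 %


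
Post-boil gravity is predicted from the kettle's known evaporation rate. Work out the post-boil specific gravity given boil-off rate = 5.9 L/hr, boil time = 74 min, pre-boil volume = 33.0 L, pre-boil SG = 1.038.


V_post = V_pre − rate·(t/60);  SG_post = 1 + (SG_pre−1)·V_pre/V_post
V_post = 33.0 − 5.9·(74/60) = 25.7233
SG_post = 1 + (1.038 − 1)·33.0/25.7233

1.0487


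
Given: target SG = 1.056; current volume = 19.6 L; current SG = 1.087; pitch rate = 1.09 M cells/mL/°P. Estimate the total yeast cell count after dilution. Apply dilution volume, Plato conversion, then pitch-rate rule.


V_w = V·((SG_c−1)/(SG_t−1)−1);  °P = 259 − 259/SG_t;  cells = rate·(V+V_w)·°P
V_w = 19.6·((1.087−1)/(1.056−1)−1) = 10.8500
V_final = 19.6 + 10.8500 = 30.4500
°P = 259 − 259/1.056 = 13.7348
cells = 1.09·30.4500·13.7348

455.8665 billion cells


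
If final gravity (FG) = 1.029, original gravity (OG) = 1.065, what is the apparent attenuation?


AA = (OG − FG)/(OG − 1) · 100
AA = (1.065 − 1.029)/(1.065 − 1) · 100

55.3846 %


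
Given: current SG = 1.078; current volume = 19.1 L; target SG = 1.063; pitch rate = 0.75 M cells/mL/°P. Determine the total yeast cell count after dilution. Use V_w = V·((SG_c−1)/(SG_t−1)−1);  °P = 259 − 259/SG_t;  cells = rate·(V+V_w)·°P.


V_w = 19.1·((1.078−1)/(1.063−1)−1) = 4.5476
V_final = 19.1 + 4.5476 = 23.6476
°P = 259 − 259/1.063 = 15.3500
cells = 0.75·23.6476·15.3500

272.2424 billion cells


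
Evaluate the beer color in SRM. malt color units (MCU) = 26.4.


SRM = 1.4922 · MCU^0.6859
SRM = 1.4922 · 26.4^0.6859

14.0898 SRM


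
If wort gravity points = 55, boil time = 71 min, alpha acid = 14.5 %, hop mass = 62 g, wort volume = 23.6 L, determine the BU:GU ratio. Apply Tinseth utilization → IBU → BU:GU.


U = 1.65·0.000125^(GP/1000)·(1−e^(−0.04t))/4.15;  IBU = (α/100)·m·U·1000/V;  BU:GU = IBU/GP
U = 1.65·0.000125^(55/1000)·(1−e^(−0.04·71))/4.15 = 0.2284
IBU = (14.5/100)·62·0.2284·1000/23.6 = 86.9898
BU:GU = 86.9898/55

1.5816


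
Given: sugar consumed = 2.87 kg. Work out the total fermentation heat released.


Q = m_sugar · 590 kJ/kg
Q = 2.87 · 590

1693.3000 kJ


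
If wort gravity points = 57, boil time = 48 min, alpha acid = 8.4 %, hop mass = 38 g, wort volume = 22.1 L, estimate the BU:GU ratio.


U = 1.65·0.000125^(GP/1000)·(1−e^(−0.04t))/4.15;  IBU = (α/100)·m·U·1000/V;  BU:GU = IBU/GP
U = 1.65·0.000125^(57/1000)·(1−e^(−0.04·48))/4.15 = 0.2033
IBU = (8.4/100)·38·0.2033·1000/22.1 = 29.3616
BU:GU = 29.3616/57

0.5151


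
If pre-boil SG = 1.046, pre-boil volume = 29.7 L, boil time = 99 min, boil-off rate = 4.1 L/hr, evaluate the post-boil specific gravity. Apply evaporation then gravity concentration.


V_post = V_pre − rate·(t/60);  SG_post = 1 + (SG_pre−1)·V_pre/V_post
V_post = 29.7 − 4.1·(99/60) = 22.9350
SG_post = 1 + (1.046 − 1)·29.7/22.9350

1.0596


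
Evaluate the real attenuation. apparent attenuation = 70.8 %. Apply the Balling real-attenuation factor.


RA = AA · 0.8192
RA = 70.8 · 0.8192

57.9994 %


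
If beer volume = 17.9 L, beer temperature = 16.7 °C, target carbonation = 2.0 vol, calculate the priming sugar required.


residual = 14.695·(0.01821 + 0.09011·e^(−0.04·T));  sugar = (target − residual)·4.0·V
residual = 14.695·(0.01821 + 0.09011·e^(−0.04·16.7)) = 0.9465
sugar = (2.0 − 0.9465)·4.0·17.9

75.4277 g


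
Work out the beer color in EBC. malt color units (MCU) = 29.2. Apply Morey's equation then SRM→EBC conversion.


SRM = 1.4922·MCU^0.6859;  EBC = SRM·1.97
SRM = 1.4922·29.2^0.6859 = 15.0985
EBC = 15.0985·1.97

29.7440 EBC


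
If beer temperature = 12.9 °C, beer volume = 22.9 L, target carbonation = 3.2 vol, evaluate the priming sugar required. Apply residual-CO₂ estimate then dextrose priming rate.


residual = 14.695·(0.01821 + 0.09011·e^(−0.04·T));  sugar = (target − residual)·4.0·V
residual = 14.695·(0.01821 + 0.09011·e^(−0.04·12.9)) = 1.0580
sugar = (3.2 − 1.0580)·4.0·22.9

196.2076 g


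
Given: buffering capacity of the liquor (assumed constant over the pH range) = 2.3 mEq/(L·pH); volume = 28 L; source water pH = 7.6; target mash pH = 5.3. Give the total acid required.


acid = buffering capacity · (pH_source − pH_target) · V
acid = 2.3 · (7.6 − 5.3) · 28

148.1200 mEq


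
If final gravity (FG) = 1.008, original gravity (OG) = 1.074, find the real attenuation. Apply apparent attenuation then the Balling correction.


AA = (OG−FG)/(OG−1)·100;  RA = AA·0.8192
AA = (1.074 − 1.008)/(1.074 − 1)·100 = 89.1892
RA = 89.1892·0.8192

73.0638 %


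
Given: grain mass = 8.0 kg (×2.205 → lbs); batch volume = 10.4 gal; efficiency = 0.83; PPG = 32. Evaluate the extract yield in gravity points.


points = lbs × PPG × eff / vol
lbs = 8.0 × 2.205 = 17.6400
points = 17.6400 × 32 × 0.83 / 10.4

45.0498 points


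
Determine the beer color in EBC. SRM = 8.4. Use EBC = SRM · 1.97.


EBC = 8.4 · 1.97

16.5480 EBC


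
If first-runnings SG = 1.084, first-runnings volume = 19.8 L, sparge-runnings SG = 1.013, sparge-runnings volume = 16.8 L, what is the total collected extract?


total = Σ (SG_i − 1)·1000·V_i
first = (1.084 − 1)·1000·19.8 = 1663.2000
sparge = (1.013 − 1)·1000·16.8 = 218.4000
total = 1663.2000 + 218.4000

1881.6000 gravity·L


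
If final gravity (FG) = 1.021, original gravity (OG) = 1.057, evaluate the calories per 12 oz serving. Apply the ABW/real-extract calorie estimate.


ABW = (OG−FG)·131.25·0.79/FG;  °P = 259 − 259/SG (for OG→OE and FG→AE);  RE = 0.1808·OE + 0.8192·AE;  Cal = (6.9·ABW + 4·(RE−0.1))·FG·3.55
ABW = (1.057 − 1.021)·131.25·0.79/1.021 = 3.6560
OE = 259 − 259/1.057 = 13.9669 °P
AE = 259 − 259/1.021 = 5.3271 °P
RE = 0.1808·13.9669 + 0.8192·5.3271 = 6.8892 °P
Cal = (6.9·3.6560 + 4·(6.8892−0.1))·1.021·3.55

189.8649 kcal


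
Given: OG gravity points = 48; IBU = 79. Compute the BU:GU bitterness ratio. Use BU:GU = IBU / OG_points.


BU:GU = 79 / 48

1.6458


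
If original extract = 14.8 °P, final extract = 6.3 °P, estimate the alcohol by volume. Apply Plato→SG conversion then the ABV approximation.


SG = 259/(259 − P);  ABV = (OG − FG)·131.25
OG = 259/(259 − 14.8) = 1.0606
FG = 259/(259 − 6.3) = 1.0249
ABV = (1.0606 − 1.0249)·131.25

4.6824 % ABV


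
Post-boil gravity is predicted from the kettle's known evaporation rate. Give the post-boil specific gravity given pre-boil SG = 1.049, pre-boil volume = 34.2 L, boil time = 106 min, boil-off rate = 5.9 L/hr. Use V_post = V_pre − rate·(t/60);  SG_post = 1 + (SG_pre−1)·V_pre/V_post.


V_post = 34.2 − 5.9·(106/60) = 23.7767
SG_post = 1 + (1.049 − 1)·34.2/23.7767

1.0705


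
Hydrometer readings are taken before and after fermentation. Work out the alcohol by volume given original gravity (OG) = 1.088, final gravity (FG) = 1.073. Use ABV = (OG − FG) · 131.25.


ABV = (1.088 − 1.073) · 131.25

1.9688 % ABV


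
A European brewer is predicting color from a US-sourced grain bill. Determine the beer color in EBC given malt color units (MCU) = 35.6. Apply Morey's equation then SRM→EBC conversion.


SRM = 1.4922·MCU^0.6859;  EBC = SRM·1.97
SRM = 1.4922·35.6^0.6859 = 17.2968
EBC = 17.2968·1.97

34.0748 EBC


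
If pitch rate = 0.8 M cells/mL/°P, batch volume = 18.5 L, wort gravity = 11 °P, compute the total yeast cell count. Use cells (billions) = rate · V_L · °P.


cells = 0.8 · 18.5 · 11

162.8000 billion cells


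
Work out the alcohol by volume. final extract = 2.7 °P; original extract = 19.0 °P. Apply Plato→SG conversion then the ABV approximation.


SG = 259/(259 − P);  ABV = (OG − FG)·131.25
OG = 259/(259 − 19.0) = 1.0792
FG = 259/(259 − 2.7) = 1.0105
ABV = (1.0792 − 1.0105)·131.25

9.0080 % ABV


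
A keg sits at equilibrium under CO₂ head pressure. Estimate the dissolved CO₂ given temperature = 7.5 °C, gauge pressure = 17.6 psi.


vols = (P + 14.695)·(0.01821 + 0.09011·e^(−0.04·T))
vols = (17.6 + 14.695)·(0.01821 + 0.09011·e^(−0.04·7.5))

2.7439 volumes


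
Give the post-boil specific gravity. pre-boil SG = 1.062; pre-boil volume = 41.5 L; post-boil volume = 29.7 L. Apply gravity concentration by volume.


SG_post = 1 + (SG_pre − 1)·V_pre/V_post
pts_pre = (1.062 − 1)·1000 = 62.0000
pts_post = 62.0000·41.5/29.7 = 86.6330
SG_post = 1 + 86.6330/1000

1.0866


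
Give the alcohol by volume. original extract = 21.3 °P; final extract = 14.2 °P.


SG = 259/(259 − P);  ABV = (OG − FG)·131.25
OG = 259/(259 − 21.3) = 1.0896
FG = 259/(259 − 14.2) = 1.0580
ABV = (1.0896 − 1.0580)·131.25

4.1478 % ABV


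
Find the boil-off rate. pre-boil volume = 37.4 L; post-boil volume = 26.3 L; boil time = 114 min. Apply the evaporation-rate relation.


rate = (V_pre − V_post) / (t_min/60)
rate = (37.4 − 26.3) / (114/60)

5.8421 L/hr


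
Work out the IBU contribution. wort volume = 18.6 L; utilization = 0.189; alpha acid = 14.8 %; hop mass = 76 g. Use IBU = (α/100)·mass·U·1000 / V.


IBU = (14.8/100)·76·0.189·1000 / 18.6

114.2942 IBU


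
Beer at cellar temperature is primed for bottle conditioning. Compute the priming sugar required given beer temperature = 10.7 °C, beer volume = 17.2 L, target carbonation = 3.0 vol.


residual = 14.695·(0.01821 + 0.09011·e^(−0.04·T));  sugar = (target − residual)·4.0·V
residual = 14.695·(0.01821 + 0.09011·e^(−0.04·10.7)) = 1.1307
sugar = (3.0 − 1.1307)·4.0·17.2

128.6077 g


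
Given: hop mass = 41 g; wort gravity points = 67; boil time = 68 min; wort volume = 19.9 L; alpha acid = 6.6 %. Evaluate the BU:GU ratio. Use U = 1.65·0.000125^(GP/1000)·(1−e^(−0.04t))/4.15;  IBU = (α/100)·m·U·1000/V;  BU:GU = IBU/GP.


U = 1.65·0.000125^(67/1000)·(1−e^(−0.04·68))/4.15 = 0.2034
IBU = (6.6/100)·41·0.2034·1000/19.9 = 27.6572
BU:GU = 27.6572/67

0.4128


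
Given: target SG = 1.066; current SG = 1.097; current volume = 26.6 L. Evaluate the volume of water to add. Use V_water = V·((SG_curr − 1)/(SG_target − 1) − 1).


V_water = 26.6·((1.097 − 1)/(1.066 − 1) − 1)

12.4939 L


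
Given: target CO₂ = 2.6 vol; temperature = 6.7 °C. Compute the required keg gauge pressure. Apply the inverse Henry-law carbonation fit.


psi = vols/(0.01821 + 0.09011·e^(−0.04·T)) − 14.695
psi = 2.6/(0.01821 + 0.09011·e^(−0.04·6.7)) − 14.695

15.1435 psi


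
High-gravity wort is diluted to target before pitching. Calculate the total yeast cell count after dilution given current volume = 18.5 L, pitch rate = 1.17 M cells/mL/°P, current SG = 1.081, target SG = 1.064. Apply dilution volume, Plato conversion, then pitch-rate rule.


V_w = V·((SG_c−1)/(SG_t−1)−1);  °P = 259 − 259/SG_t;  cells = rate·(V+V_w)·°P
V_w = 18.5·((1.081−1)/(1.064−1)−1) = 4.9141
V_final = 18.5 + 4.9141 = 23.4141
°P = 259 − 259/1.064 = 15.5789
cells = 1.17·23.4141·15.5789

426.7767 billion cells
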